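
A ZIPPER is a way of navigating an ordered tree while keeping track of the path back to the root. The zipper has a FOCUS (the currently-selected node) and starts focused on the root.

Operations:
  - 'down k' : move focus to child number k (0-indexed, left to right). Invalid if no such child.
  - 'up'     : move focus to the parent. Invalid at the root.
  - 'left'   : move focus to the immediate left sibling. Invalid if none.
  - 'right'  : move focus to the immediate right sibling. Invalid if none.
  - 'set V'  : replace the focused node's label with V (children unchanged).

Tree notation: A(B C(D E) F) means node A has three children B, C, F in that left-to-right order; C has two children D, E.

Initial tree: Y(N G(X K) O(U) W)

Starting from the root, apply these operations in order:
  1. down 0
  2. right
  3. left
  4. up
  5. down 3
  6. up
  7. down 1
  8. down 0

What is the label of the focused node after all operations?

Step 1 (down 0): focus=N path=0 depth=1 children=[] left=[] right=['G', 'O', 'W'] parent=Y
Step 2 (right): focus=G path=1 depth=1 children=['X', 'K'] left=['N'] right=['O', 'W'] parent=Y
Step 3 (left): focus=N path=0 depth=1 children=[] left=[] right=['G', 'O', 'W'] parent=Y
Step 4 (up): focus=Y path=root depth=0 children=['N', 'G', 'O', 'W'] (at root)
Step 5 (down 3): focus=W path=3 depth=1 children=[] left=['N', 'G', 'O'] right=[] parent=Y
Step 6 (up): focus=Y path=root depth=0 children=['N', 'G', 'O', 'W'] (at root)
Step 7 (down 1): focus=G path=1 depth=1 children=['X', 'K'] left=['N'] right=['O', 'W'] parent=Y
Step 8 (down 0): focus=X path=1/0 depth=2 children=[] left=[] right=['K'] parent=G

Answer: X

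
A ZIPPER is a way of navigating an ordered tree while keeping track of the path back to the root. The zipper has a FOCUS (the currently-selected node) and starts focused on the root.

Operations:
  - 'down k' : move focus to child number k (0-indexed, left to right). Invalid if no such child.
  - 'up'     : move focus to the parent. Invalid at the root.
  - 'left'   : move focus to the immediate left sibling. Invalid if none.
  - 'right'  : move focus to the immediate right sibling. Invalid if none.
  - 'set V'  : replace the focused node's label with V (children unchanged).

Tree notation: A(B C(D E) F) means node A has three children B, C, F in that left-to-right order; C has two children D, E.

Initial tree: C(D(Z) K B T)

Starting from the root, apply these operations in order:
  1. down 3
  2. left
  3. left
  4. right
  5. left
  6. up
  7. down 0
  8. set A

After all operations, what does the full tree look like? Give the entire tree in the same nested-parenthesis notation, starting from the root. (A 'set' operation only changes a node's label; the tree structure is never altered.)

Step 1 (down 3): focus=T path=3 depth=1 children=[] left=['D', 'K', 'B'] right=[] parent=C
Step 2 (left): focus=B path=2 depth=1 children=[] left=['D', 'K'] right=['T'] parent=C
Step 3 (left): focus=K path=1 depth=1 children=[] left=['D'] right=['B', 'T'] parent=C
Step 4 (right): focus=B path=2 depth=1 children=[] left=['D', 'K'] right=['T'] parent=C
Step 5 (left): focus=K path=1 depth=1 children=[] left=['D'] right=['B', 'T'] parent=C
Step 6 (up): focus=C path=root depth=0 children=['D', 'K', 'B', 'T'] (at root)
Step 7 (down 0): focus=D path=0 depth=1 children=['Z'] left=[] right=['K', 'B', 'T'] parent=C
Step 8 (set A): focus=A path=0 depth=1 children=['Z'] left=[] right=['K', 'B', 'T'] parent=C

Answer: C(A(Z) K B T)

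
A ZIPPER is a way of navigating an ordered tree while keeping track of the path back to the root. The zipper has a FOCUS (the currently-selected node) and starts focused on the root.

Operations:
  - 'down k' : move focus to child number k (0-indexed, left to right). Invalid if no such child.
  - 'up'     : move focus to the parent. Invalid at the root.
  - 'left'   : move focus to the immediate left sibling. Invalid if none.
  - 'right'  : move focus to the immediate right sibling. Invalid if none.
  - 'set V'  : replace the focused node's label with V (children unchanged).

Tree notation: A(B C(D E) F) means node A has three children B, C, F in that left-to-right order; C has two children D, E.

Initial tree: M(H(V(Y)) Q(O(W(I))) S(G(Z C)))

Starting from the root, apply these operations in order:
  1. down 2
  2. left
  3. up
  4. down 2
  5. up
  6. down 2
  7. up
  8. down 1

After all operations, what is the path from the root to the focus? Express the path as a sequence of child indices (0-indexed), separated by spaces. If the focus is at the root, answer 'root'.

Step 1 (down 2): focus=S path=2 depth=1 children=['G'] left=['H', 'Q'] right=[] parent=M
Step 2 (left): focus=Q path=1 depth=1 children=['O'] left=['H'] right=['S'] parent=M
Step 3 (up): focus=M path=root depth=0 children=['H', 'Q', 'S'] (at root)
Step 4 (down 2): focus=S path=2 depth=1 children=['G'] left=['H', 'Q'] right=[] parent=M
Step 5 (up): focus=M path=root depth=0 children=['H', 'Q', 'S'] (at root)
Step 6 (down 2): focus=S path=2 depth=1 children=['G'] left=['H', 'Q'] right=[] parent=M
Step 7 (up): focus=M path=root depth=0 children=['H', 'Q', 'S'] (at root)
Step 8 (down 1): focus=Q path=1 depth=1 children=['O'] left=['H'] right=['S'] parent=M

Answer: 1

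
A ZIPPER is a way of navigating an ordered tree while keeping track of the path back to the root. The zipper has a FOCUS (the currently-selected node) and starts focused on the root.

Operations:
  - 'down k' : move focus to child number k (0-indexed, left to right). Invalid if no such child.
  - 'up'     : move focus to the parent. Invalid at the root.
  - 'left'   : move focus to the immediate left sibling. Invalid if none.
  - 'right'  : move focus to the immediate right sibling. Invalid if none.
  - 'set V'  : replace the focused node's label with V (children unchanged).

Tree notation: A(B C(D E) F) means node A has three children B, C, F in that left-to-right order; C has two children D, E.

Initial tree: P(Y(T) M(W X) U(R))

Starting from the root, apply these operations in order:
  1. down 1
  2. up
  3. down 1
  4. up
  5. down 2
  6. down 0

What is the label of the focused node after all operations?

Answer: R

Derivation:
Step 1 (down 1): focus=M path=1 depth=1 children=['W', 'X'] left=['Y'] right=['U'] parent=P
Step 2 (up): focus=P path=root depth=0 children=['Y', 'M', 'U'] (at root)
Step 3 (down 1): focus=M path=1 depth=1 children=['W', 'X'] left=['Y'] right=['U'] parent=P
Step 4 (up): focus=P path=root depth=0 children=['Y', 'M', 'U'] (at root)
Step 5 (down 2): focus=U path=2 depth=1 children=['R'] left=['Y', 'M'] right=[] parent=P
Step 6 (down 0): focus=R path=2/0 depth=2 children=[] left=[] right=[] parent=U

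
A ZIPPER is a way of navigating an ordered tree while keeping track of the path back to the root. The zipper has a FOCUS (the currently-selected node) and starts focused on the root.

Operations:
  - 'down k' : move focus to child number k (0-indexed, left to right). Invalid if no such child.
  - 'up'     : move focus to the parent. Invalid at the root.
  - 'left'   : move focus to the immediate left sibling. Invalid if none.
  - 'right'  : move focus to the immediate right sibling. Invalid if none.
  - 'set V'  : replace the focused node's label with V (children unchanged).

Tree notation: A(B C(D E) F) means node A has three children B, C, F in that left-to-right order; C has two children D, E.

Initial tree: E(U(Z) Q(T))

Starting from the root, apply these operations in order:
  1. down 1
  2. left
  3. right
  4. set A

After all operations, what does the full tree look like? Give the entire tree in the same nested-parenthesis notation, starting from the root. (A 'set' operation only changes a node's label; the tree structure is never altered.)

Answer: E(U(Z) A(T))

Derivation:
Step 1 (down 1): focus=Q path=1 depth=1 children=['T'] left=['U'] right=[] parent=E
Step 2 (left): focus=U path=0 depth=1 children=['Z'] left=[] right=['Q'] parent=E
Step 3 (right): focus=Q path=1 depth=1 children=['T'] left=['U'] right=[] parent=E
Step 4 (set A): focus=A path=1 depth=1 children=['T'] left=['U'] right=[] parent=E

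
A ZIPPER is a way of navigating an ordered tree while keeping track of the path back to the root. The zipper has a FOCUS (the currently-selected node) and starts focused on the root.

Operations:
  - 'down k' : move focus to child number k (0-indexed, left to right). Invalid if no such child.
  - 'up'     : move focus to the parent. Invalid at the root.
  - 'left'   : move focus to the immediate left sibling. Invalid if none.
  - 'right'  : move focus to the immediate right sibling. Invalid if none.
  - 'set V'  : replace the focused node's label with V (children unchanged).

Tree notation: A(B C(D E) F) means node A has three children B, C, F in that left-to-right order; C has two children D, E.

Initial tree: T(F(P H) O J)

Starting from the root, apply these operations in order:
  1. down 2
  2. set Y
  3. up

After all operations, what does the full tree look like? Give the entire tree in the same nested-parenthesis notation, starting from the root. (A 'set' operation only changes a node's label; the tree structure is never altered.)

Step 1 (down 2): focus=J path=2 depth=1 children=[] left=['F', 'O'] right=[] parent=T
Step 2 (set Y): focus=Y path=2 depth=1 children=[] left=['F', 'O'] right=[] parent=T
Step 3 (up): focus=T path=root depth=0 children=['F', 'O', 'Y'] (at root)

Answer: T(F(P H) O Y)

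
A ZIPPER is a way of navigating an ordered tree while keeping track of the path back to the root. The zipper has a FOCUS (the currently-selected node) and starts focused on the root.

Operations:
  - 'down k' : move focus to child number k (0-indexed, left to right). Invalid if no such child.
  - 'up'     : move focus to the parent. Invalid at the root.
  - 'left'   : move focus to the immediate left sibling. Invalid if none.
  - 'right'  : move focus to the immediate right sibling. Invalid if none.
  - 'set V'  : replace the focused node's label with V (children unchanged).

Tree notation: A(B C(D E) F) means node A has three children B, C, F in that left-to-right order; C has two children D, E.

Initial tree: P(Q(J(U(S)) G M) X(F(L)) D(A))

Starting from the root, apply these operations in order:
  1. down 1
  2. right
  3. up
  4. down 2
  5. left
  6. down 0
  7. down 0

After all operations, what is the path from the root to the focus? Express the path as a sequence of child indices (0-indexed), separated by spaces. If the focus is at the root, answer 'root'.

Answer: 1 0 0

Derivation:
Step 1 (down 1): focus=X path=1 depth=1 children=['F'] left=['Q'] right=['D'] parent=P
Step 2 (right): focus=D path=2 depth=1 children=['A'] left=['Q', 'X'] right=[] parent=P
Step 3 (up): focus=P path=root depth=0 children=['Q', 'X', 'D'] (at root)
Step 4 (down 2): focus=D path=2 depth=1 children=['A'] left=['Q', 'X'] right=[] parent=P
Step 5 (left): focus=X path=1 depth=1 children=['F'] left=['Q'] right=['D'] parent=P
Step 6 (down 0): focus=F path=1/0 depth=2 children=['L'] left=[] right=[] parent=X
Step 7 (down 0): focus=L path=1/0/0 depth=3 children=[] left=[] right=[] parent=F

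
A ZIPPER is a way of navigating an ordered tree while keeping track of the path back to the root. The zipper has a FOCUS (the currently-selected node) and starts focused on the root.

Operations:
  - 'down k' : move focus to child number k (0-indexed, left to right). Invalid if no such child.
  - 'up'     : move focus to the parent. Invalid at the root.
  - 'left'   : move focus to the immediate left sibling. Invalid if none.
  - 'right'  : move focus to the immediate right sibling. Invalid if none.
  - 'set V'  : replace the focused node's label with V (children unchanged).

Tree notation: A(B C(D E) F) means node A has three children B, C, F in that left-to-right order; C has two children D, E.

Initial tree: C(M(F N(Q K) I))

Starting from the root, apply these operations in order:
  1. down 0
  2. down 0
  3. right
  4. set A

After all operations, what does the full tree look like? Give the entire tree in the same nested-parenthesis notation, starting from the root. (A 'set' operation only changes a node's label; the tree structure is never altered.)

Answer: C(M(F A(Q K) I))

Derivation:
Step 1 (down 0): focus=M path=0 depth=1 children=['F', 'N', 'I'] left=[] right=[] parent=C
Step 2 (down 0): focus=F path=0/0 depth=2 children=[] left=[] right=['N', 'I'] parent=M
Step 3 (right): focus=N path=0/1 depth=2 children=['Q', 'K'] left=['F'] right=['I'] parent=M
Step 4 (set A): focus=A path=0/1 depth=2 children=['Q', 'K'] left=['F'] right=['I'] parent=M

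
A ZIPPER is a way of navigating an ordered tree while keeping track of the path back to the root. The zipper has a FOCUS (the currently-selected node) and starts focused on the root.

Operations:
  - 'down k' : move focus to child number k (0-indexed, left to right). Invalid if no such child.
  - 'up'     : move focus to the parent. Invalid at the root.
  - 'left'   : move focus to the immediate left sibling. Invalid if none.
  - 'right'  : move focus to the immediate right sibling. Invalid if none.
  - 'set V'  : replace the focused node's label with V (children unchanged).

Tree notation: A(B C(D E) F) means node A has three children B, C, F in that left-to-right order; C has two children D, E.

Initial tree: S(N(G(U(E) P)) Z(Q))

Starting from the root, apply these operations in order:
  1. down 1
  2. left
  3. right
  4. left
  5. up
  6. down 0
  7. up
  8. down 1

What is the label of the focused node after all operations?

Answer: Z

Derivation:
Step 1 (down 1): focus=Z path=1 depth=1 children=['Q'] left=['N'] right=[] parent=S
Step 2 (left): focus=N path=0 depth=1 children=['G'] left=[] right=['Z'] parent=S
Step 3 (right): focus=Z path=1 depth=1 children=['Q'] left=['N'] right=[] parent=S
Step 4 (left): focus=N path=0 depth=1 children=['G'] left=[] right=['Z'] parent=S
Step 5 (up): focus=S path=root depth=0 children=['N', 'Z'] (at root)
Step 6 (down 0): focus=N path=0 depth=1 children=['G'] left=[] right=['Z'] parent=S
Step 7 (up): focus=S path=root depth=0 children=['N', 'Z'] (at root)
Step 8 (down 1): focus=Z path=1 depth=1 children=['Q'] left=['N'] right=[] parent=S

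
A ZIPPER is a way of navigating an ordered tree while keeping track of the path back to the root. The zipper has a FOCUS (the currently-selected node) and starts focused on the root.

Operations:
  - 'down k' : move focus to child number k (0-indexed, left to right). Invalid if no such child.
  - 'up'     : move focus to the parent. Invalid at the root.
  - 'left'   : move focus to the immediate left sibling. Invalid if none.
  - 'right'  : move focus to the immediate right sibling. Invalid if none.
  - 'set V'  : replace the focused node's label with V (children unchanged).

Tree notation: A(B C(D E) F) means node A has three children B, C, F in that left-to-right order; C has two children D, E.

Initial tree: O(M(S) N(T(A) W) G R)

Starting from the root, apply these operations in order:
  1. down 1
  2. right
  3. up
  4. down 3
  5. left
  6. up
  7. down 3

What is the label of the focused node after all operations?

Answer: R

Derivation:
Step 1 (down 1): focus=N path=1 depth=1 children=['T', 'W'] left=['M'] right=['G', 'R'] parent=O
Step 2 (right): focus=G path=2 depth=1 children=[] left=['M', 'N'] right=['R'] parent=O
Step 3 (up): focus=O path=root depth=0 children=['M', 'N', 'G', 'R'] (at root)
Step 4 (down 3): focus=R path=3 depth=1 children=[] left=['M', 'N', 'G'] right=[] parent=O
Step 5 (left): focus=G path=2 depth=1 children=[] left=['M', 'N'] right=['R'] parent=O
Step 6 (up): focus=O path=root depth=0 children=['M', 'N', 'G', 'R'] (at root)
Step 7 (down 3): focus=R path=3 depth=1 children=[] left=['M', 'N', 'G'] right=[] parent=O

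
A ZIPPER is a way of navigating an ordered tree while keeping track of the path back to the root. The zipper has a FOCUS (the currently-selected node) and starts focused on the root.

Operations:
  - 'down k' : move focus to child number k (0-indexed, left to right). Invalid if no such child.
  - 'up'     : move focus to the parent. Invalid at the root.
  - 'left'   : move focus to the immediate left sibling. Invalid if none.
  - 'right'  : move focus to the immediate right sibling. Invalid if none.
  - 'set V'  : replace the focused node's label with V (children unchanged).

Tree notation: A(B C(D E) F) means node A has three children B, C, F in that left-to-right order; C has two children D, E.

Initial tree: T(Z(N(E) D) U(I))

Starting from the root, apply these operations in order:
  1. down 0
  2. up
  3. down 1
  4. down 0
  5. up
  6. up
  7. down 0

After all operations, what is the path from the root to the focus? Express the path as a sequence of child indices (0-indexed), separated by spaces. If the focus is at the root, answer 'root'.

Step 1 (down 0): focus=Z path=0 depth=1 children=['N', 'D'] left=[] right=['U'] parent=T
Step 2 (up): focus=T path=root depth=0 children=['Z', 'U'] (at root)
Step 3 (down 1): focus=U path=1 depth=1 children=['I'] left=['Z'] right=[] parent=T
Step 4 (down 0): focus=I path=1/0 depth=2 children=[] left=[] right=[] parent=U
Step 5 (up): focus=U path=1 depth=1 children=['I'] left=['Z'] right=[] parent=T
Step 6 (up): focus=T path=root depth=0 children=['Z', 'U'] (at root)
Step 7 (down 0): focus=Z path=0 depth=1 children=['N', 'D'] left=[] right=['U'] parent=T

Answer: 0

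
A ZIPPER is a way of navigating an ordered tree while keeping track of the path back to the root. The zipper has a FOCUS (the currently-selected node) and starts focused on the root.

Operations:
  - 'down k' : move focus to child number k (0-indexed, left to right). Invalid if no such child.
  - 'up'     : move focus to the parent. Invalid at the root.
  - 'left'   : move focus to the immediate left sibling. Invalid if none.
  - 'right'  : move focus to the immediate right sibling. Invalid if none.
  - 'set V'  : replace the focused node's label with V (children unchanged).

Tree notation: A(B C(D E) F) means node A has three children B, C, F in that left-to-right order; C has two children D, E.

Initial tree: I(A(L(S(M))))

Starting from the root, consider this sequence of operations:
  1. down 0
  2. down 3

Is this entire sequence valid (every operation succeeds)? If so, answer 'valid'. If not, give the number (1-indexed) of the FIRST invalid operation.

Step 1 (down 0): focus=A path=0 depth=1 children=['L'] left=[] right=[] parent=I
Step 2 (down 3): INVALID

Answer: 2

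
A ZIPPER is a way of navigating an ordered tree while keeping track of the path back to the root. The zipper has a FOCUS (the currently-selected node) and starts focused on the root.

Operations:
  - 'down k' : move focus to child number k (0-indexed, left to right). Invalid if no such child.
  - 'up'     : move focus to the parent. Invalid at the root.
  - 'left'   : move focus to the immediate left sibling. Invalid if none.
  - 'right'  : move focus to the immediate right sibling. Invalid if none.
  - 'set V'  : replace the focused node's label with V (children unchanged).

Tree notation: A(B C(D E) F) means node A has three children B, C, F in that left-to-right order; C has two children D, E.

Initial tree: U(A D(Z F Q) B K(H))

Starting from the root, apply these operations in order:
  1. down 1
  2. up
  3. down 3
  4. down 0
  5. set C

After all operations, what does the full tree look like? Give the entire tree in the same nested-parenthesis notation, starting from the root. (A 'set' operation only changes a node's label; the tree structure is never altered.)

Answer: U(A D(Z F Q) B K(C))

Derivation:
Step 1 (down 1): focus=D path=1 depth=1 children=['Z', 'F', 'Q'] left=['A'] right=['B', 'K'] parent=U
Step 2 (up): focus=U path=root depth=0 children=['A', 'D', 'B', 'K'] (at root)
Step 3 (down 3): focus=K path=3 depth=1 children=['H'] left=['A', 'D', 'B'] right=[] parent=U
Step 4 (down 0): focus=H path=3/0 depth=2 children=[] left=[] right=[] parent=K
Step 5 (set C): focus=C path=3/0 depth=2 children=[] left=[] right=[] parent=K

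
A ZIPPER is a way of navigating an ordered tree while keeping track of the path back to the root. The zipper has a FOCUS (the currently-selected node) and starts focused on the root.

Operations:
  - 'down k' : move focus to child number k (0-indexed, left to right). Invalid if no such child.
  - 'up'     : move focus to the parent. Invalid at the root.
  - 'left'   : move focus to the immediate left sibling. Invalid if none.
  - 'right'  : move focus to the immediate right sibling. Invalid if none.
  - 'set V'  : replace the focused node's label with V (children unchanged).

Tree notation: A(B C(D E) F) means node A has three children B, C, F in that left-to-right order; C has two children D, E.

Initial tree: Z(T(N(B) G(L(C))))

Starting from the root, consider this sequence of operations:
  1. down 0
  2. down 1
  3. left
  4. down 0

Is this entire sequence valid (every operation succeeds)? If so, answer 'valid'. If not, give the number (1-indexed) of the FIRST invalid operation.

Answer: valid

Derivation:
Step 1 (down 0): focus=T path=0 depth=1 children=['N', 'G'] left=[] right=[] parent=Z
Step 2 (down 1): focus=G path=0/1 depth=2 children=['L'] left=['N'] right=[] parent=T
Step 3 (left): focus=N path=0/0 depth=2 children=['B'] left=[] right=['G'] parent=T
Step 4 (down 0): focus=B path=0/0/0 depth=3 children=[] left=[] right=[] parent=N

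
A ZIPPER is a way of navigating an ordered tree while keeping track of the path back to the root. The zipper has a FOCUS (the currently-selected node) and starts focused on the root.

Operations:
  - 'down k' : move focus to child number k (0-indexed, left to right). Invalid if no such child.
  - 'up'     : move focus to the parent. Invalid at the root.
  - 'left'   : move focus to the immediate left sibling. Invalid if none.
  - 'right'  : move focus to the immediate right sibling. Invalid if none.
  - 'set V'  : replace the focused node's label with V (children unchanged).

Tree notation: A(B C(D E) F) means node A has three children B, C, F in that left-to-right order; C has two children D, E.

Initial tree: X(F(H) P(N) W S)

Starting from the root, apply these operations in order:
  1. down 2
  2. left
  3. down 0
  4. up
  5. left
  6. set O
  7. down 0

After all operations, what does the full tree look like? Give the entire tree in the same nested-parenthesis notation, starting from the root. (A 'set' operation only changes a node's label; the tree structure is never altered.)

Step 1 (down 2): focus=W path=2 depth=1 children=[] left=['F', 'P'] right=['S'] parent=X
Step 2 (left): focus=P path=1 depth=1 children=['N'] left=['F'] right=['W', 'S'] parent=X
Step 3 (down 0): focus=N path=1/0 depth=2 children=[] left=[] right=[] parent=P
Step 4 (up): focus=P path=1 depth=1 children=['N'] left=['F'] right=['W', 'S'] parent=X
Step 5 (left): focus=F path=0 depth=1 children=['H'] left=[] right=['P', 'W', 'S'] parent=X
Step 6 (set O): focus=O path=0 depth=1 children=['H'] left=[] right=['P', 'W', 'S'] parent=X
Step 7 (down 0): focus=H path=0/0 depth=2 children=[] left=[] right=[] parent=O

Answer: X(O(H) P(N) W S)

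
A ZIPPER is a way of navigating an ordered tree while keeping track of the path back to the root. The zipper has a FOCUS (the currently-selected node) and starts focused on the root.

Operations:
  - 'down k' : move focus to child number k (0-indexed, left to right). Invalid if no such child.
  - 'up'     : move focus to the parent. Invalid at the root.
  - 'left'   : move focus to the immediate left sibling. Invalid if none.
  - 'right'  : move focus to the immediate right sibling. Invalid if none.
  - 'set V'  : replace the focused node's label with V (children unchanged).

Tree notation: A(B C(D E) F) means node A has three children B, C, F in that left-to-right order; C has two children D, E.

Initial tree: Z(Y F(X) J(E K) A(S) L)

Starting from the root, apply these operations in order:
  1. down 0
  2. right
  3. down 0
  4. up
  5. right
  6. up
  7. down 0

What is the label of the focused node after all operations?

Answer: Y

Derivation:
Step 1 (down 0): focus=Y path=0 depth=1 children=[] left=[] right=['F', 'J', 'A', 'L'] parent=Z
Step 2 (right): focus=F path=1 depth=1 children=['X'] left=['Y'] right=['J', 'A', 'L'] parent=Z
Step 3 (down 0): focus=X path=1/0 depth=2 children=[] left=[] right=[] parent=F
Step 4 (up): focus=F path=1 depth=1 children=['X'] left=['Y'] right=['J', 'A', 'L'] parent=Z
Step 5 (right): focus=J path=2 depth=1 children=['E', 'K'] left=['Y', 'F'] right=['A', 'L'] parent=Z
Step 6 (up): focus=Z path=root depth=0 children=['Y', 'F', 'J', 'A', 'L'] (at root)
Step 7 (down 0): focus=Y path=0 depth=1 children=[] left=[] right=['F', 'J', 'A', 'L'] parent=Z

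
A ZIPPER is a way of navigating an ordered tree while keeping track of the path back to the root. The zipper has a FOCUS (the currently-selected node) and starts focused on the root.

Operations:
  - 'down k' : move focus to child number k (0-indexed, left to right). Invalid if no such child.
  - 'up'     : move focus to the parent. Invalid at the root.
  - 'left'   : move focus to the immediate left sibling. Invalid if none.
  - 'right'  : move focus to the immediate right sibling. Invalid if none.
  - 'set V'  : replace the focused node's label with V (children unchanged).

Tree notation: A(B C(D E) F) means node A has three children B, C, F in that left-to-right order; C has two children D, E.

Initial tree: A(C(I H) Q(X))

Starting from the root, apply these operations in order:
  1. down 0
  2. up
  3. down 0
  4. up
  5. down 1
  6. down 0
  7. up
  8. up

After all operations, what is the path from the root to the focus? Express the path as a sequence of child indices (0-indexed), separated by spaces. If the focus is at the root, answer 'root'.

Step 1 (down 0): focus=C path=0 depth=1 children=['I', 'H'] left=[] right=['Q'] parent=A
Step 2 (up): focus=A path=root depth=0 children=['C', 'Q'] (at root)
Step 3 (down 0): focus=C path=0 depth=1 children=['I', 'H'] left=[] right=['Q'] parent=A
Step 4 (up): focus=A path=root depth=0 children=['C', 'Q'] (at root)
Step 5 (down 1): focus=Q path=1 depth=1 children=['X'] left=['C'] right=[] parent=A
Step 6 (down 0): focus=X path=1/0 depth=2 children=[] left=[] right=[] parent=Q
Step 7 (up): focus=Q path=1 depth=1 children=['X'] left=['C'] right=[] parent=A
Step 8 (up): focus=A path=root depth=0 children=['C', 'Q'] (at root)

Answer: root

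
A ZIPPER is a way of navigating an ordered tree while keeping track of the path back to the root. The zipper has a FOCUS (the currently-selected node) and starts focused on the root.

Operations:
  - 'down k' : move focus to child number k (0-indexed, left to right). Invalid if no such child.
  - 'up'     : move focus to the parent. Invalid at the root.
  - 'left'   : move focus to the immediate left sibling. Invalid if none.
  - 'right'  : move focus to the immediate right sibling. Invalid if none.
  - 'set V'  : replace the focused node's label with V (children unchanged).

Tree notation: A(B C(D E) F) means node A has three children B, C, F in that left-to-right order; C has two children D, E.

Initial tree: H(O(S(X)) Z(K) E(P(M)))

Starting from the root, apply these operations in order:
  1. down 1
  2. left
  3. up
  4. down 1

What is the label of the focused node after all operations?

Answer: Z

Derivation:
Step 1 (down 1): focus=Z path=1 depth=1 children=['K'] left=['O'] right=['E'] parent=H
Step 2 (left): focus=O path=0 depth=1 children=['S'] left=[] right=['Z', 'E'] parent=H
Step 3 (up): focus=H path=root depth=0 children=['O', 'Z', 'E'] (at root)
Step 4 (down 1): focus=Z path=1 depth=1 children=['K'] left=['O'] right=['E'] parent=H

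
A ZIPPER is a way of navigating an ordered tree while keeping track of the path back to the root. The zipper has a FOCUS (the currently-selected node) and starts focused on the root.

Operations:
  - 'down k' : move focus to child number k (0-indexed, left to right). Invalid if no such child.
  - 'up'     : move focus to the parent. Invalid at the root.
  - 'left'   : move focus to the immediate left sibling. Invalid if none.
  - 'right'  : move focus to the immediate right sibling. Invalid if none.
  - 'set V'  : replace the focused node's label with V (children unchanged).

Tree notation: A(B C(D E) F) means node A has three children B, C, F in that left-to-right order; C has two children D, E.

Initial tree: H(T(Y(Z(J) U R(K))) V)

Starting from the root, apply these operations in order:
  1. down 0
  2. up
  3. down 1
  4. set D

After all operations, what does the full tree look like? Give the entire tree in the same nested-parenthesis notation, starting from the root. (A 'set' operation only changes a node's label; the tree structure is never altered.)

Answer: H(T(Y(Z(J) U R(K))) D)

Derivation:
Step 1 (down 0): focus=T path=0 depth=1 children=['Y'] left=[] right=['V'] parent=H
Step 2 (up): focus=H path=root depth=0 children=['T', 'V'] (at root)
Step 3 (down 1): focus=V path=1 depth=1 children=[] left=['T'] right=[] parent=H
Step 4 (set D): focus=D path=1 depth=1 children=[] left=['T'] right=[] parent=H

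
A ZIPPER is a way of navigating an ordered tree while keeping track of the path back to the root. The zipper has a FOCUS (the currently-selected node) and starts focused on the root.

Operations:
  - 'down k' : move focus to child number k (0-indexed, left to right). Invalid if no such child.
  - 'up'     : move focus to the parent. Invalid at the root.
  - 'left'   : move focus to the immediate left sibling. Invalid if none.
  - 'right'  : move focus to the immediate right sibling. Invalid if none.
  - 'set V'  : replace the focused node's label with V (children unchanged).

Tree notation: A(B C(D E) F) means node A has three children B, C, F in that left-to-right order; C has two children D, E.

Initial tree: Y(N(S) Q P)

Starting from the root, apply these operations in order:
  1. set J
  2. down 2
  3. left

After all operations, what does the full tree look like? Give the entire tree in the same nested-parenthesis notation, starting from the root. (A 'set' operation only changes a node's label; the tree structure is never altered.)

Step 1 (set J): focus=J path=root depth=0 children=['N', 'Q', 'P'] (at root)
Step 2 (down 2): focus=P path=2 depth=1 children=[] left=['N', 'Q'] right=[] parent=J
Step 3 (left): focus=Q path=1 depth=1 children=[] left=['N'] right=['P'] parent=J

Answer: J(N(S) Q P)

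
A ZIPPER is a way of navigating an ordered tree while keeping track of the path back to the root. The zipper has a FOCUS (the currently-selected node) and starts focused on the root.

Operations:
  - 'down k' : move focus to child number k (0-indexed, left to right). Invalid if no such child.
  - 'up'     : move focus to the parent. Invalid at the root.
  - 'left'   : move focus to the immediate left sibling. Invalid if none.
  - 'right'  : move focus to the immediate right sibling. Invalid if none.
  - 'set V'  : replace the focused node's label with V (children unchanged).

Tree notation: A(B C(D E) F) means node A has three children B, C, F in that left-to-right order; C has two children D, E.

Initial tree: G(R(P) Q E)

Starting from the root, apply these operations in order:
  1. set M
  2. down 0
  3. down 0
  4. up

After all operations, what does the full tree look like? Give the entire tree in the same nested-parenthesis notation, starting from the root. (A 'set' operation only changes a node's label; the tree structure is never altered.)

Step 1 (set M): focus=M path=root depth=0 children=['R', 'Q', 'E'] (at root)
Step 2 (down 0): focus=R path=0 depth=1 children=['P'] left=[] right=['Q', 'E'] parent=M
Step 3 (down 0): focus=P path=0/0 depth=2 children=[] left=[] right=[] parent=R
Step 4 (up): focus=R path=0 depth=1 children=['P'] left=[] right=['Q', 'E'] parent=M

Answer: M(R(P) Q E)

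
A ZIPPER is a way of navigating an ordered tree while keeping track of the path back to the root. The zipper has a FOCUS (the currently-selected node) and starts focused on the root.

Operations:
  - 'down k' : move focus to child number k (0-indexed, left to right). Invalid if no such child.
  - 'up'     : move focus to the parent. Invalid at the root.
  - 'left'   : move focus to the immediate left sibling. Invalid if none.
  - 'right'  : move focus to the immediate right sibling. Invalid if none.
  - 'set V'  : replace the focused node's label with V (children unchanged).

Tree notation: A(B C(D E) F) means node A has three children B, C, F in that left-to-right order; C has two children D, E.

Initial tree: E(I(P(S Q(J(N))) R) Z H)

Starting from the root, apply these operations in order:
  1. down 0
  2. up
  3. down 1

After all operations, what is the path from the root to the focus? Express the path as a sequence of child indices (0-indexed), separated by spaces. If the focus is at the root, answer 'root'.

Answer: 1

Derivation:
Step 1 (down 0): focus=I path=0 depth=1 children=['P', 'R'] left=[] right=['Z', 'H'] parent=E
Step 2 (up): focus=E path=root depth=0 children=['I', 'Z', 'H'] (at root)
Step 3 (down 1): focus=Z path=1 depth=1 children=[] left=['I'] right=['H'] parent=E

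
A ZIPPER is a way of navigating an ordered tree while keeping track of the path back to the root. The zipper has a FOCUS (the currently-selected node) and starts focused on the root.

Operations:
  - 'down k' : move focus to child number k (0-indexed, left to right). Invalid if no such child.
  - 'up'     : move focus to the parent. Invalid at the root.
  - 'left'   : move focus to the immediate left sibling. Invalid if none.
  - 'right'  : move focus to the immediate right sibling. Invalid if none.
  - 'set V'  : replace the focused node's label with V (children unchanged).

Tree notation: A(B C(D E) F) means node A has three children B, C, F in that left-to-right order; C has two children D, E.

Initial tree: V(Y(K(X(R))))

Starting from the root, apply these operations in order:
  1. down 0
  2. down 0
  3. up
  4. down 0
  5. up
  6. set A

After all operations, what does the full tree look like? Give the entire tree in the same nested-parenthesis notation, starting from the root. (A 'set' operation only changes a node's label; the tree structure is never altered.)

Answer: V(A(K(X(R))))

Derivation:
Step 1 (down 0): focus=Y path=0 depth=1 children=['K'] left=[] right=[] parent=V
Step 2 (down 0): focus=K path=0/0 depth=2 children=['X'] left=[] right=[] parent=Y
Step 3 (up): focus=Y path=0 depth=1 children=['K'] left=[] right=[] parent=V
Step 4 (down 0): focus=K path=0/0 depth=2 children=['X'] left=[] right=[] parent=Y
Step 5 (up): focus=Y path=0 depth=1 children=['K'] left=[] right=[] parent=V
Step 6 (set A): focus=A path=0 depth=1 children=['K'] left=[] right=[] parent=V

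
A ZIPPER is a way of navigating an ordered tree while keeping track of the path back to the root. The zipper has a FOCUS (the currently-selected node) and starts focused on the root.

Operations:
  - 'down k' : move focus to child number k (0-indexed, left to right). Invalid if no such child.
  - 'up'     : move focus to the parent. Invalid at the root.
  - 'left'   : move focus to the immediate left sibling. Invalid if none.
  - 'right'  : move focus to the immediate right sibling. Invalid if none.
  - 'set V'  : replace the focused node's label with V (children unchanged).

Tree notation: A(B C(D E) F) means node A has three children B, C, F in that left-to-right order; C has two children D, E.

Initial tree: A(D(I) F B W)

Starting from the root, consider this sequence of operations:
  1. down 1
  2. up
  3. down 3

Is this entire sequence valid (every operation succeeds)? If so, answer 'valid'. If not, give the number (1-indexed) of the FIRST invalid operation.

Answer: valid

Derivation:
Step 1 (down 1): focus=F path=1 depth=1 children=[] left=['D'] right=['B', 'W'] parent=A
Step 2 (up): focus=A path=root depth=0 children=['D', 'F', 'B', 'W'] (at root)
Step 3 (down 3): focus=W path=3 depth=1 children=[] left=['D', 'F', 'B'] right=[] parent=A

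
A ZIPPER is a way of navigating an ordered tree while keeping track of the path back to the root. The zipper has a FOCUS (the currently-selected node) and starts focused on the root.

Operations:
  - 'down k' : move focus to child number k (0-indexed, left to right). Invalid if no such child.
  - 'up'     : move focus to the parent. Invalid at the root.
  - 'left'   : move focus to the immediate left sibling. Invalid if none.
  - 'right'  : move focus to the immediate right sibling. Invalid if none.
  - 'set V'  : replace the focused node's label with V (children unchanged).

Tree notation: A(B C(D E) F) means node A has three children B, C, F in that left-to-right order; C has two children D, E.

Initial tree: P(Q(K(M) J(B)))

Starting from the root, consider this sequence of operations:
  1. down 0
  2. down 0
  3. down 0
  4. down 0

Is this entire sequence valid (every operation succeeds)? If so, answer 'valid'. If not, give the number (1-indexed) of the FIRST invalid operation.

Step 1 (down 0): focus=Q path=0 depth=1 children=['K', 'J'] left=[] right=[] parent=P
Step 2 (down 0): focus=K path=0/0 depth=2 children=['M'] left=[] right=['J'] parent=Q
Step 3 (down 0): focus=M path=0/0/0 depth=3 children=[] left=[] right=[] parent=K
Step 4 (down 0): INVALID

Answer: 4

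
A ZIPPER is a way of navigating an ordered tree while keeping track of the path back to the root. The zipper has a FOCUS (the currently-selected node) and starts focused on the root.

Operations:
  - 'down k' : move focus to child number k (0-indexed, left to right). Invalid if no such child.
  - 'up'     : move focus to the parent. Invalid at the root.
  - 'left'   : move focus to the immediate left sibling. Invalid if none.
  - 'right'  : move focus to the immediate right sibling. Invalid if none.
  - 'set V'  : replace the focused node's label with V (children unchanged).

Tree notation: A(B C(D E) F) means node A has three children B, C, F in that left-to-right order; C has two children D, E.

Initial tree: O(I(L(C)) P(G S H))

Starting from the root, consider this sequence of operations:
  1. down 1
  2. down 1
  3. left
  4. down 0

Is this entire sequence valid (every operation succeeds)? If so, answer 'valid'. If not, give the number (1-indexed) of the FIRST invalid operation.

Step 1 (down 1): focus=P path=1 depth=1 children=['G', 'S', 'H'] left=['I'] right=[] parent=O
Step 2 (down 1): focus=S path=1/1 depth=2 children=[] left=['G'] right=['H'] parent=P
Step 3 (left): focus=G path=1/0 depth=2 children=[] left=[] right=['S', 'H'] parent=P
Step 4 (down 0): INVALID

Answer: 4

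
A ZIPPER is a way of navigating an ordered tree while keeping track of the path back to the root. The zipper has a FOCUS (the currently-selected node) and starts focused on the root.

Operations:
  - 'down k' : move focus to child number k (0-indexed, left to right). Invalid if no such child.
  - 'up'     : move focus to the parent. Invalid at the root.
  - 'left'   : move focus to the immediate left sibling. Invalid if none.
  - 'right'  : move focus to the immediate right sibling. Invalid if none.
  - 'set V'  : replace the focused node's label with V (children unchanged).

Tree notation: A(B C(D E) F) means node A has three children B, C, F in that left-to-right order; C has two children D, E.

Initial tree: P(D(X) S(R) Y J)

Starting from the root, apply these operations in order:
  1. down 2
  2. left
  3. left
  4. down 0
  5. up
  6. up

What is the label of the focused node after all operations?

Answer: P

Derivation:
Step 1 (down 2): focus=Y path=2 depth=1 children=[] left=['D', 'S'] right=['J'] parent=P
Step 2 (left): focus=S path=1 depth=1 children=['R'] left=['D'] right=['Y', 'J'] parent=P
Step 3 (left): focus=D path=0 depth=1 children=['X'] left=[] right=['S', 'Y', 'J'] parent=P
Step 4 (down 0): focus=X path=0/0 depth=2 children=[] left=[] right=[] parent=D
Step 5 (up): focus=D path=0 depth=1 children=['X'] left=[] right=['S', 'Y', 'J'] parent=P
Step 6 (up): focus=P path=root depth=0 children=['D', 'S', 'Y', 'J'] (at root)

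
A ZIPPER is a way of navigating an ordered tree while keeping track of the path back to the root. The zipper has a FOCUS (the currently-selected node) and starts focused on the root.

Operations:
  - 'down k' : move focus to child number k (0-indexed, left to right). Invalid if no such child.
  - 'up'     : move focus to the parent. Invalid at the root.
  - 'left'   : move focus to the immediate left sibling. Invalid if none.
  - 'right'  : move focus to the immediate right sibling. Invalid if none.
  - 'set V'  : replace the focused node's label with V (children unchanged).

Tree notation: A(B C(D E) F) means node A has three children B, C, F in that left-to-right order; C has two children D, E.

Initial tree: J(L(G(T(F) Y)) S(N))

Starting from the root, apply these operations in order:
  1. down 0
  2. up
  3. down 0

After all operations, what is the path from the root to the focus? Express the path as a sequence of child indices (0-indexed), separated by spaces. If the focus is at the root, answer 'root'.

Step 1 (down 0): focus=L path=0 depth=1 children=['G'] left=[] right=['S'] parent=J
Step 2 (up): focus=J path=root depth=0 children=['L', 'S'] (at root)
Step 3 (down 0): focus=L path=0 depth=1 children=['G'] left=[] right=['S'] parent=J

Answer: 0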